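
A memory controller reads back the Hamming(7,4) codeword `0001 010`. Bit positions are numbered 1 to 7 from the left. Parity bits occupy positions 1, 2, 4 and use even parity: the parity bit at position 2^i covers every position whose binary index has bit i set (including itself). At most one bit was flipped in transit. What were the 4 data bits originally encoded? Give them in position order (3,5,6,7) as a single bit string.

0010

s1: b1⊕b3⊕b5⊕b7 = 0⊕0⊕0⊕0 = 0
s2: b2⊕b3⊕b6⊕b7 = 0⊕0⊕1⊕0 = 1
s4: b4⊕b5⊕b6⊕b7 = 1⊕0⊕1⊕0 = 0
Syndrome (s4...s1) = 010 → position 2.
Flip bit 2: corrected codeword = 0101010
Data bits at positions 3,5,6,7: 0010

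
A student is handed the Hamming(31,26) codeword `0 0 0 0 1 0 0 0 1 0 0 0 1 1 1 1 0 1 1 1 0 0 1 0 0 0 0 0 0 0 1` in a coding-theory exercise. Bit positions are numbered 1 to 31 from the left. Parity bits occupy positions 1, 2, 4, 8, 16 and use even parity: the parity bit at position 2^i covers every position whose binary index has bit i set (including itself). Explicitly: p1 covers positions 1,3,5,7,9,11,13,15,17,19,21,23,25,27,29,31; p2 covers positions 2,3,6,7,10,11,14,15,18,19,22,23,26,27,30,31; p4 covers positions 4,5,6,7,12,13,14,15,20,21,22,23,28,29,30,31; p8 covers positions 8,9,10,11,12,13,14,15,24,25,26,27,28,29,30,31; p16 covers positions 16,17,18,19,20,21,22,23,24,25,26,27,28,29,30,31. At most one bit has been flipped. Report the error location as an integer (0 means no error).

13

s1: b1⊕b3⊕b5⊕b7⊕b9⊕b11⊕b13⊕b15⊕b17⊕b19⊕b21⊕b23⊕b25⊕b27⊕b29⊕b31 = 0⊕0⊕1⊕0⊕1⊕0⊕1⊕1⊕0⊕1⊕0⊕1⊕0⊕0⊕0⊕1 = 1
s2: b2⊕b3⊕b6⊕b7⊕b10⊕b11⊕b14⊕b15⊕b18⊕b19⊕b22⊕b23⊕b26⊕b27⊕b30⊕b31 = 0⊕0⊕0⊕0⊕0⊕0⊕1⊕1⊕1⊕1⊕0⊕1⊕0⊕0⊕0⊕1 = 0
s4: b4⊕b5⊕b6⊕b7⊕b12⊕b13⊕b14⊕b15⊕b20⊕b21⊕b22⊕b23⊕b28⊕b29⊕b30⊕b31 = 0⊕1⊕0⊕0⊕0⊕1⊕1⊕1⊕1⊕0⊕0⊕1⊕0⊕0⊕0⊕1 = 1
s8: b8⊕b9⊕b10⊕b11⊕b12⊕b13⊕b14⊕b15⊕b24⊕b25⊕b26⊕b27⊕b28⊕b29⊕b30⊕b31 = 0⊕1⊕0⊕0⊕0⊕1⊕1⊕1⊕0⊕0⊕0⊕0⊕0⊕0⊕0⊕1 = 1
s16: b16⊕b17⊕b18⊕b19⊕b20⊕b21⊕b22⊕b23⊕b24⊕b25⊕b26⊕b27⊕b28⊕b29⊕b30⊕b31 = 1⊕0⊕1⊕1⊕1⊕0⊕0⊕1⊕0⊕0⊕0⊕0⊕0⊕0⊕0⊕1 = 0
Syndrome (s16...s1) = 01101 → position 13.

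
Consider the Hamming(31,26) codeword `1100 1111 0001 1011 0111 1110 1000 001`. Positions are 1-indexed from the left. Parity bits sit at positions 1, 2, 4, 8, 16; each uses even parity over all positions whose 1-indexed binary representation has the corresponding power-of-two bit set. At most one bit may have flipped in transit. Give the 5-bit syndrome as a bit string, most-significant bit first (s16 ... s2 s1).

s1: b1⊕b3⊕b5⊕b7⊕b9⊕b11⊕b13⊕b15⊕b17⊕b19⊕b21⊕b23⊕b25⊕b27⊕b29⊕b31 = 1⊕0⊕1⊕1⊕0⊕0⊕1⊕1⊕0⊕1⊕1⊕1⊕1⊕0⊕0⊕1 = 0
s2: b2⊕b3⊕b6⊕b7⊕b10⊕b11⊕b14⊕b15⊕b18⊕b19⊕b22⊕b23⊕b26⊕b27⊕b30⊕b31 = 1⊕0⊕1⊕1⊕0⊕0⊕0⊕1⊕1⊕1⊕1⊕1⊕0⊕0⊕0⊕1 = 1
s4: b4⊕b5⊕b6⊕b7⊕b12⊕b13⊕b14⊕b15⊕b20⊕b21⊕b22⊕b23⊕b28⊕b29⊕b30⊕b31 = 0⊕1⊕1⊕1⊕1⊕1⊕0⊕1⊕1⊕1⊕1⊕1⊕0⊕0⊕0⊕1 = 1
s8: b8⊕b9⊕b10⊕b11⊕b12⊕b13⊕b14⊕b15⊕b24⊕b25⊕b26⊕b27⊕b28⊕b29⊕b30⊕b31 = 1⊕0⊕0⊕0⊕1⊕1⊕0⊕1⊕0⊕1⊕0⊕0⊕0⊕0⊕0⊕1 = 0
s16: b16⊕b17⊕b18⊕b19⊕b20⊕b21⊕b22⊕b23⊕b24⊕b25⊕b26⊕b27⊕b28⊕b29⊕b30⊕b31 = 1⊕0⊕1⊕1⊕1⊕1⊕1⊕1⊕0⊕1⊕0⊕0⊕0⊕0⊕0⊕1 = 1
Syndrome (s16...s1) = 10110 → position 22.

10110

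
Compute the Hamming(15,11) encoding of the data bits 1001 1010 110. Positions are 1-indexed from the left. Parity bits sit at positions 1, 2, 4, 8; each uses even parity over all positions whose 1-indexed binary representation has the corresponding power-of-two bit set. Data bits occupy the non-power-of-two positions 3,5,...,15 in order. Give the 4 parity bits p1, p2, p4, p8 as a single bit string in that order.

1010

Place data bits at non-power-of-two positions: b3=1, b5=0, b6=0, b7=1, b9=1, b10=0, b11=1, b12=0, b13=1, b14=1, b15=0.
p1 = XOR of data positions {3,5,7,9,11,13,15} = 1⊕0⊕1⊕1⊕1⊕1⊕0 = 1
p2 = XOR of data positions {3,6,7,10,11,14,15} = 1⊕0⊕1⊕0⊕1⊕1⊕0 = 0
p4 = XOR of data positions {5,6,7,12,13,14,15} = 0⊕0⊕1⊕0⊕1⊕1⊕0 = 1
p8 = XOR of data positions {9,10,11,12,13,14,15} = 1⊕0⊕1⊕0⊕1⊕1⊕0 = 0
Parity bits p1,p2,p4,p8 = 1010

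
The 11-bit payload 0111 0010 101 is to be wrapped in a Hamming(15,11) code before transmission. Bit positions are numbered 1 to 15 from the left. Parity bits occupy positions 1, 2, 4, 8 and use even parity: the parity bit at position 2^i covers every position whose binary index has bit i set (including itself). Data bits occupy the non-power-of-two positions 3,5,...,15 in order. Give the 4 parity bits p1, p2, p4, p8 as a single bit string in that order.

1011

Place data bits at non-power-of-two positions: b3=0, b5=1, b6=1, b7=1, b9=0, b10=0, b11=1, b12=0, b13=1, b14=0, b15=1.
p1 = XOR of data positions {3,5,7,9,11,13,15} = 0⊕1⊕1⊕0⊕1⊕1⊕1 = 1
p2 = XOR of data positions {3,6,7,10,11,14,15} = 0⊕1⊕1⊕0⊕1⊕0⊕1 = 0
p4 = XOR of data positions {5,6,7,12,13,14,15} = 1⊕1⊕1⊕0⊕1⊕0⊕1 = 1
p8 = XOR of data positions {9,10,11,12,13,14,15} = 0⊕0⊕1⊕0⊕1⊕0⊕1 = 1
Parity bits p1,p2,p4,p8 = 1011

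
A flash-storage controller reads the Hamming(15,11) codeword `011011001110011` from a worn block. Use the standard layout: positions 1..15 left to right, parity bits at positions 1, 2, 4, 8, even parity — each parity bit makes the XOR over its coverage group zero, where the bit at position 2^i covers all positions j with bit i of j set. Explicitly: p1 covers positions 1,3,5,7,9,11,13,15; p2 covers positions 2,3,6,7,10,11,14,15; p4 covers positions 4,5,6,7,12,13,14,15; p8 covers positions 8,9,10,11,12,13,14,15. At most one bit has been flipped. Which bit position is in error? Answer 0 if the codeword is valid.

11

s1: b1⊕b3⊕b5⊕b7⊕b9⊕b11⊕b13⊕b15 = 0⊕1⊕1⊕0⊕1⊕1⊕0⊕1 = 1
s2: b2⊕b3⊕b6⊕b7⊕b10⊕b11⊕b14⊕b15 = 1⊕1⊕1⊕0⊕1⊕1⊕1⊕1 = 1
s4: b4⊕b5⊕b6⊕b7⊕b12⊕b13⊕b14⊕b15 = 0⊕1⊕1⊕0⊕0⊕0⊕1⊕1 = 0
s8: b8⊕b9⊕b10⊕b11⊕b12⊕b13⊕b14⊕b15 = 0⊕1⊕1⊕1⊕0⊕0⊕1⊕1 = 1
Syndrome (s8...s1) = 1011 → position 11.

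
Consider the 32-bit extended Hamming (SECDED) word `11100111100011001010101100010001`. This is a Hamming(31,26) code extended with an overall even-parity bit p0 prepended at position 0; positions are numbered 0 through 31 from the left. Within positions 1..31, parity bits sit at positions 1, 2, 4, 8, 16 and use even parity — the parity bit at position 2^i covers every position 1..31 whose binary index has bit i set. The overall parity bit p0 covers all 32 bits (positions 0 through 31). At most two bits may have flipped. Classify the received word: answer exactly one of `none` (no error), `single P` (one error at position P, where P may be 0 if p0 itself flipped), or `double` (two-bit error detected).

s1: b1⊕b3⊕b5⊕b7⊕b9⊕b11⊕b13⊕b15⊕b17⊕b19⊕b21⊕b23⊕b25⊕b27⊕b29⊕b31 = 1⊕0⊕1⊕1⊕0⊕0⊕1⊕0⊕0⊕0⊕0⊕1⊕0⊕1⊕0⊕1 = 1
s2: b2⊕b3⊕b6⊕b7⊕b10⊕b11⊕b14⊕b15⊕b18⊕b19⊕b22⊕b23⊕b26⊕b27⊕b30⊕b31 = 1⊕0⊕1⊕1⊕0⊕0⊕0⊕0⊕1⊕0⊕1⊕1⊕0⊕1⊕0⊕1 = 0
s4: b4⊕b5⊕b6⊕b7⊕b12⊕b13⊕b14⊕b15⊕b20⊕b21⊕b22⊕b23⊕b28⊕b29⊕b30⊕b31 = 0⊕1⊕1⊕1⊕1⊕1⊕0⊕0⊕1⊕0⊕1⊕1⊕0⊕0⊕0⊕1 = 1
s8: b8⊕b9⊕b10⊕b11⊕b12⊕b13⊕b14⊕b15⊕b24⊕b25⊕b26⊕b27⊕b28⊕b29⊕b30⊕b31 = 1⊕0⊕0⊕0⊕1⊕1⊕0⊕0⊕0⊕0⊕0⊕1⊕0⊕0⊕0⊕1 = 1
s16: b16⊕b17⊕b18⊕b19⊕b20⊕b21⊕b22⊕b23⊕b24⊕b25⊕b26⊕b27⊕b28⊕b29⊕b30⊕b31 = 1⊕0⊕1⊕0⊕1⊕0⊕1⊕1⊕0⊕0⊕0⊕1⊕0⊕0⊕0⊕1 = 1
Syndrome (s16...s1) = 11101 → position 29.
Overall parity (XOR of all 32 bits, including p0): 1⊕1⊕1⊕0⊕0⊕1⊕1⊕1⊕1⊕0⊕0⊕0⊕1⊕1⊕0⊕0⊕1⊕0⊕1⊕0⊕1⊕0⊕1⊕1⊕0⊕0⊕0⊕1⊕0⊕0⊕0⊕1 = 0
Overall=0, syndrome position=29 → double-bit error detected (uncorrectable).

double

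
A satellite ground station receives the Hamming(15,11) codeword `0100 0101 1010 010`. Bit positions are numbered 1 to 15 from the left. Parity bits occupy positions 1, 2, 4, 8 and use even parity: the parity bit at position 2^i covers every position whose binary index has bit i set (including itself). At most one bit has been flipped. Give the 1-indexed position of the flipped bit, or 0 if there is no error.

0

s1: b1⊕b3⊕b5⊕b7⊕b9⊕b11⊕b13⊕b15 = 0⊕0⊕0⊕0⊕1⊕1⊕0⊕0 = 0
s2: b2⊕b3⊕b6⊕b7⊕b10⊕b11⊕b14⊕b15 = 1⊕0⊕1⊕0⊕0⊕1⊕1⊕0 = 0
s4: b4⊕b5⊕b6⊕b7⊕b12⊕b13⊕b14⊕b15 = 0⊕0⊕1⊕0⊕0⊕0⊕1⊕0 = 0
s8: b8⊕b9⊕b10⊕b11⊕b12⊕b13⊕b14⊕b15 = 1⊕1⊕0⊕1⊕0⊕0⊕1⊕0 = 0
Syndrome (s8...s1) = 0000 → position 0 (no error).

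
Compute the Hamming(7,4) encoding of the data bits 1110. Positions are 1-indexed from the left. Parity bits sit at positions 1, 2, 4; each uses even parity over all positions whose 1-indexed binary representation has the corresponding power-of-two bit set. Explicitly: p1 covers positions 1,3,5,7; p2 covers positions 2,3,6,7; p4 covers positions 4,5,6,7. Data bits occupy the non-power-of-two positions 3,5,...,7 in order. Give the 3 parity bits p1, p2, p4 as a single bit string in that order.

Place data bits at non-power-of-two positions: b3=1, b5=1, b6=1, b7=0.
p1 = XOR of data positions {3,5,7} = 1⊕1⊕0 = 0
p2 = XOR of data positions {3,6,7} = 1⊕1⊕0 = 0
p4 = XOR of data positions {5,6,7} = 1⊕1⊕0 = 0
Parity bits p1,p2,p4 = 000

000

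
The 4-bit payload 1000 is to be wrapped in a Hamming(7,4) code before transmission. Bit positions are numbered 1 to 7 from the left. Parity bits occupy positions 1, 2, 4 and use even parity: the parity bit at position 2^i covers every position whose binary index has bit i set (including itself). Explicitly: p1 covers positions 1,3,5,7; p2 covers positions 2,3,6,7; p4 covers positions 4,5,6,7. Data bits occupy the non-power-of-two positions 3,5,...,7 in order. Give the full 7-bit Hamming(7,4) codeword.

1110000

Place data bits at non-power-of-two positions: b3=1, b5=0, b6=0, b7=0.
p1 = XOR of data positions {3,5,7} = 1⊕0⊕0 = 1
p2 = XOR of data positions {3,6,7} = 1⊕0⊕0 = 1
p4 = XOR of data positions {5,6,7} = 0⊕0⊕0 = 0
Codeword b1..b7 = 1110000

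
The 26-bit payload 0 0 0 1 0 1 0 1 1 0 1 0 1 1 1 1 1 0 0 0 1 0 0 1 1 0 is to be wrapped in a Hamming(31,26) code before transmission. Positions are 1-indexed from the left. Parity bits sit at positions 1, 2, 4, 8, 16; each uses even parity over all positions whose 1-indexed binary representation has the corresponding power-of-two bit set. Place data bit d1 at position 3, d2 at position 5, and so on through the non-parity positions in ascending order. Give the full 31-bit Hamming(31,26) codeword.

Place data bits at non-power-of-two positions: b3=0, b5=0, b6=0, b7=1, b9=0, b10=1, b11=0, b12=1, b13=1, b14=0, b15=1, b17=0, b18=1, b19=1, b20=1, b21=1, b22=1, b23=0, b24=0, b25=0, b26=1, b27=0, b28=0, b29=1, b30=1, b31=0.
p1 = XOR of data positions {3,5,7,9,11,13,15,17,19,21,23,25,27,29,31} = 0⊕0⊕1⊕0⊕0⊕1⊕1⊕0⊕1⊕1⊕0⊕0⊕0⊕1⊕0 = 0
p2 = XOR of data positions {3,6,7,10,11,14,15,18,19,22,23,26,27,30,31} = 0⊕0⊕1⊕1⊕0⊕0⊕1⊕1⊕1⊕1⊕0⊕1⊕0⊕1⊕0 = 0
p4 = XOR of data positions {5,6,7,12,13,14,15,20,21,22,23,28,29,30,31} = 0⊕0⊕1⊕1⊕1⊕0⊕1⊕1⊕1⊕1⊕0⊕0⊕1⊕1⊕0 = 1
p8 = XOR of data positions {9,10,11,12,13,14,15,24,25,26,27,28,29,30,31} = 0⊕1⊕0⊕1⊕1⊕0⊕1⊕0⊕0⊕1⊕0⊕0⊕1⊕1⊕0 = 1
p16 = XOR of data positions {17,18,19,20,21,22,23,24,25,26,27,28,29,30,31} = 0⊕1⊕1⊕1⊕1⊕1⊕0⊕0⊕0⊕1⊕0⊕0⊕1⊕1⊕0 = 0
Codeword b1..b31 = 0001001101011010011111000100110

0001001101011010011111000100110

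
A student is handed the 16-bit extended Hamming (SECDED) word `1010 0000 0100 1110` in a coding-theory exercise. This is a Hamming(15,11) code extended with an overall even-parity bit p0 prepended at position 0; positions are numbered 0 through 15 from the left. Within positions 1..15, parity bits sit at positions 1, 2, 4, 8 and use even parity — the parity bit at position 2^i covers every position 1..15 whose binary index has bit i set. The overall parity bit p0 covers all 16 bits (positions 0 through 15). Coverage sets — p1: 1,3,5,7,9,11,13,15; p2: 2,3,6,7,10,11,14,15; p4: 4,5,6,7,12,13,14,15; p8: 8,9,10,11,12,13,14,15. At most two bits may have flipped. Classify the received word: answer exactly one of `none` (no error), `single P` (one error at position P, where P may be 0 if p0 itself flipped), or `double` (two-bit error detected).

double

s1: b1⊕b3⊕b5⊕b7⊕b9⊕b11⊕b13⊕b15 = 0⊕0⊕0⊕0⊕1⊕0⊕1⊕0 = 0
s2: b2⊕b3⊕b6⊕b7⊕b10⊕b11⊕b14⊕b15 = 1⊕0⊕0⊕0⊕0⊕0⊕1⊕0 = 0
s4: b4⊕b5⊕b6⊕b7⊕b12⊕b13⊕b14⊕b15 = 0⊕0⊕0⊕0⊕1⊕1⊕1⊕0 = 1
s8: b8⊕b9⊕b10⊕b11⊕b12⊕b13⊕b14⊕b15 = 0⊕1⊕0⊕0⊕1⊕1⊕1⊕0 = 0
Syndrome (s8...s1) = 0100 → position 4.
Overall parity (XOR of all 16 bits, including p0): 1⊕0⊕1⊕0⊕0⊕0⊕0⊕0⊕0⊕1⊕0⊕0⊕1⊕1⊕1⊕0 = 0
Overall=0, syndrome position=4 → double-bit error detected (uncorrectable).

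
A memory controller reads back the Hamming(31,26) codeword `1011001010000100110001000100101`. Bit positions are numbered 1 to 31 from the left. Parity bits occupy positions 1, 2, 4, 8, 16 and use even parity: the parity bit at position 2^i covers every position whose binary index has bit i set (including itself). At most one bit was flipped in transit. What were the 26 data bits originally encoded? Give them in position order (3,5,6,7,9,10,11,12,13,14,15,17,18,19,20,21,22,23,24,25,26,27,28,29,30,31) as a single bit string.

s1: b1⊕b3⊕b5⊕b7⊕b9⊕b11⊕b13⊕b15⊕b17⊕b19⊕b21⊕b23⊕b25⊕b27⊕b29⊕b31 = 1⊕1⊕0⊕1⊕1⊕0⊕0⊕0⊕1⊕0⊕0⊕0⊕0⊕0⊕1⊕1 = 1
s2: b2⊕b3⊕b6⊕b7⊕b10⊕b11⊕b14⊕b15⊕b18⊕b19⊕b22⊕b23⊕b26⊕b27⊕b30⊕b31 = 0⊕1⊕0⊕1⊕0⊕0⊕1⊕0⊕1⊕0⊕1⊕0⊕1⊕0⊕0⊕1 = 1
s4: b4⊕b5⊕b6⊕b7⊕b12⊕b13⊕b14⊕b15⊕b20⊕b21⊕b22⊕b23⊕b28⊕b29⊕b30⊕b31 = 1⊕0⊕0⊕1⊕0⊕0⊕1⊕0⊕0⊕0⊕1⊕0⊕0⊕1⊕0⊕1 = 0
s8: b8⊕b9⊕b10⊕b11⊕b12⊕b13⊕b14⊕b15⊕b24⊕b25⊕b26⊕b27⊕b28⊕b29⊕b30⊕b31 = 0⊕1⊕0⊕0⊕0⊕0⊕1⊕0⊕0⊕0⊕1⊕0⊕0⊕1⊕0⊕1 = 1
s16: b16⊕b17⊕b18⊕b19⊕b20⊕b21⊕b22⊕b23⊕b24⊕b25⊕b26⊕b27⊕b28⊕b29⊕b30⊕b31 = 0⊕1⊕1⊕0⊕0⊕0⊕1⊕0⊕0⊕0⊕1⊕0⊕0⊕1⊕0⊕1 = 0
Syndrome (s16...s1) = 01011 → position 11.
Flip bit 11: corrected codeword = 1011001010100100110001000100101
Data bits at positions 3,5,6,7,9,10,11,12,13,14,15,17,18,19,20,21,22,23,24,25,26,27,28,29,30,31: 10011010010110001000100101

10011010010110001000100101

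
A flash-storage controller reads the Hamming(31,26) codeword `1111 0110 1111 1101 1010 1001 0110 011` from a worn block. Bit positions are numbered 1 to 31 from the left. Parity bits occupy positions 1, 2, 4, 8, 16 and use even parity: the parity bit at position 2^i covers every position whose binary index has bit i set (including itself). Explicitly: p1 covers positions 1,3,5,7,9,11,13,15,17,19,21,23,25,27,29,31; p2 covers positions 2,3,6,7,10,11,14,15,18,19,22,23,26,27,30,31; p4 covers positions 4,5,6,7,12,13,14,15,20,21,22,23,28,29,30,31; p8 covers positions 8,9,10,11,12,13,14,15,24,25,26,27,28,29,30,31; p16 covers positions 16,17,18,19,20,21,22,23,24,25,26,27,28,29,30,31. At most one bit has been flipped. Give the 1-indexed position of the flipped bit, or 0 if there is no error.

29

s1: b1⊕b3⊕b5⊕b7⊕b9⊕b11⊕b13⊕b15⊕b17⊕b19⊕b21⊕b23⊕b25⊕b27⊕b29⊕b31 = 1⊕1⊕0⊕1⊕1⊕1⊕1⊕0⊕1⊕1⊕1⊕0⊕0⊕1⊕0⊕1 = 1
s2: b2⊕b3⊕b6⊕b7⊕b10⊕b11⊕b14⊕b15⊕b18⊕b19⊕b22⊕b23⊕b26⊕b27⊕b30⊕b31 = 1⊕1⊕1⊕1⊕1⊕1⊕1⊕0⊕0⊕1⊕0⊕0⊕1⊕1⊕1⊕1 = 0
s4: b4⊕b5⊕b6⊕b7⊕b12⊕b13⊕b14⊕b15⊕b20⊕b21⊕b22⊕b23⊕b28⊕b29⊕b30⊕b31 = 1⊕0⊕1⊕1⊕1⊕1⊕1⊕0⊕0⊕1⊕0⊕0⊕0⊕0⊕1⊕1 = 1
s8: b8⊕b9⊕b10⊕b11⊕b12⊕b13⊕b14⊕b15⊕b24⊕b25⊕b26⊕b27⊕b28⊕b29⊕b30⊕b31 = 0⊕1⊕1⊕1⊕1⊕1⊕1⊕0⊕1⊕0⊕1⊕1⊕0⊕0⊕1⊕1 = 1
s16: b16⊕b17⊕b18⊕b19⊕b20⊕b21⊕b22⊕b23⊕b24⊕b25⊕b26⊕b27⊕b28⊕b29⊕b30⊕b31 = 1⊕1⊕0⊕1⊕0⊕1⊕0⊕0⊕1⊕0⊕1⊕1⊕0⊕0⊕1⊕1 = 1
Syndrome (s16...s1) = 11101 → position 29.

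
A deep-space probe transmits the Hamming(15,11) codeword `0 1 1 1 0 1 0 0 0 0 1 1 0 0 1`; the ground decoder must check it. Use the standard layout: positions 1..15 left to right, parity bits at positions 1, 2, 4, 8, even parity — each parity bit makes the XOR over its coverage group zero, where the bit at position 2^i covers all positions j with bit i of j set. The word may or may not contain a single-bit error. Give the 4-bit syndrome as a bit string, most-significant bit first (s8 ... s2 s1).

s1: b1⊕b3⊕b5⊕b7⊕b9⊕b11⊕b13⊕b15 = 0⊕1⊕0⊕0⊕0⊕1⊕0⊕1 = 1
s2: b2⊕b3⊕b6⊕b7⊕b10⊕b11⊕b14⊕b15 = 1⊕1⊕1⊕0⊕0⊕1⊕0⊕1 = 1
s4: b4⊕b5⊕b6⊕b7⊕b12⊕b13⊕b14⊕b15 = 1⊕0⊕1⊕0⊕1⊕0⊕0⊕1 = 0
s8: b8⊕b9⊕b10⊕b11⊕b12⊕b13⊕b14⊕b15 = 0⊕0⊕0⊕1⊕1⊕0⊕0⊕1 = 1
Syndrome (s8...s1) = 1011 → position 11.

1011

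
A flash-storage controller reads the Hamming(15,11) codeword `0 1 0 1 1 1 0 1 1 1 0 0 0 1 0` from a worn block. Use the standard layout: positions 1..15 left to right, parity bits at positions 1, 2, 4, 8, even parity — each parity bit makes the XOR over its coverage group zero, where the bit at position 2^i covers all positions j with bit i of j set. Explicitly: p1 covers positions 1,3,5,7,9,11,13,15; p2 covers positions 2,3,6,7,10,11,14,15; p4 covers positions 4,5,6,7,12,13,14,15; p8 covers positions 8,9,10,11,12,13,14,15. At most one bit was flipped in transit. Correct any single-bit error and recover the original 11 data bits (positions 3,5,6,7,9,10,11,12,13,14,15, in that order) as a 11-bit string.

01101100010

s1: b1⊕b3⊕b5⊕b7⊕b9⊕b11⊕b13⊕b15 = 0⊕0⊕1⊕0⊕1⊕0⊕0⊕0 = 0
s2: b2⊕b3⊕b6⊕b7⊕b10⊕b11⊕b14⊕b15 = 1⊕0⊕1⊕0⊕1⊕0⊕1⊕0 = 0
s4: b4⊕b5⊕b6⊕b7⊕b12⊕b13⊕b14⊕b15 = 1⊕1⊕1⊕0⊕0⊕0⊕1⊕0 = 0
s8: b8⊕b9⊕b10⊕b11⊕b12⊕b13⊕b14⊕b15 = 1⊕1⊕1⊕0⊕0⊕0⊕1⊕0 = 0
Syndrome (s8...s1) = 0000 → position 0 (no error).
No correction needed.
Data bits at positions 3,5,6,7,9,10,11,12,13,14,15: 01101100010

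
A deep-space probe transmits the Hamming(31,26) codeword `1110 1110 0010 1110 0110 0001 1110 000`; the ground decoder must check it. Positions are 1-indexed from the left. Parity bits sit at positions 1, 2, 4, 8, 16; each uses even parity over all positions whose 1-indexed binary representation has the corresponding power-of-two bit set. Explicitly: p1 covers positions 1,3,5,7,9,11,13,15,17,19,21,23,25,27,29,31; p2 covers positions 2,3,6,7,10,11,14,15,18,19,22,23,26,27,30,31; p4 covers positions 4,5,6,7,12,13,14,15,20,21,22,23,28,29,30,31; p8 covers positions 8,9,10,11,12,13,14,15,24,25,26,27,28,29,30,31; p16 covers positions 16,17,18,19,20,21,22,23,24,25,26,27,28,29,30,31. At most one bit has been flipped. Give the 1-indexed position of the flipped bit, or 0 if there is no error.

s1: b1⊕b3⊕b5⊕b7⊕b9⊕b11⊕b13⊕b15⊕b17⊕b19⊕b21⊕b23⊕b25⊕b27⊕b29⊕b31 = 1⊕1⊕1⊕1⊕0⊕1⊕1⊕1⊕0⊕1⊕0⊕0⊕1⊕1⊕0⊕0 = 0
s2: b2⊕b3⊕b6⊕b7⊕b10⊕b11⊕b14⊕b15⊕b18⊕b19⊕b22⊕b23⊕b26⊕b27⊕b30⊕b31 = 1⊕1⊕1⊕1⊕0⊕1⊕1⊕1⊕1⊕1⊕0⊕0⊕1⊕1⊕0⊕0 = 1
s4: b4⊕b5⊕b6⊕b7⊕b12⊕b13⊕b14⊕b15⊕b20⊕b21⊕b22⊕b23⊕b28⊕b29⊕b30⊕b31 = 0⊕1⊕1⊕1⊕0⊕1⊕1⊕1⊕0⊕0⊕0⊕0⊕0⊕0⊕0⊕0 = 0
s8: b8⊕b9⊕b10⊕b11⊕b12⊕b13⊕b14⊕b15⊕b24⊕b25⊕b26⊕b27⊕b28⊕b29⊕b30⊕b31 = 0⊕0⊕0⊕1⊕0⊕1⊕1⊕1⊕1⊕1⊕1⊕1⊕0⊕0⊕0⊕0 = 0
s16: b16⊕b17⊕b18⊕b19⊕b20⊕b21⊕b22⊕b23⊕b24⊕b25⊕b26⊕b27⊕b28⊕b29⊕b30⊕b31 = 0⊕0⊕1⊕1⊕0⊕0⊕0⊕0⊕1⊕1⊕1⊕1⊕0⊕0⊕0⊕0 = 0
Syndrome (s16...s1) = 00010 → position 2.

2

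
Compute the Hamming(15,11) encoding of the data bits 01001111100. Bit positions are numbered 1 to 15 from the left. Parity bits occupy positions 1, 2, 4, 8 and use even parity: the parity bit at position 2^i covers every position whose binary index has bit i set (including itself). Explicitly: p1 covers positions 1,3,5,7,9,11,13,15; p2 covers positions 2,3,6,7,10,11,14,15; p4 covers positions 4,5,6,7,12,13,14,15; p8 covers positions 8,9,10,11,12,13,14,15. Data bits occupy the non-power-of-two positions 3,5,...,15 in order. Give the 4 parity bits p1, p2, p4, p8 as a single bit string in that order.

Place data bits at non-power-of-two positions: b3=0, b5=1, b6=0, b7=0, b9=1, b10=1, b11=1, b12=1, b13=1, b14=0, b15=0.
p1 = XOR of data positions {3,5,7,9,11,13,15} = 0⊕1⊕0⊕1⊕1⊕1⊕0 = 0
p2 = XOR of data positions {3,6,7,10,11,14,15} = 0⊕0⊕0⊕1⊕1⊕0⊕0 = 0
p4 = XOR of data positions {5,6,7,12,13,14,15} = 1⊕0⊕0⊕1⊕1⊕0⊕0 = 1
p8 = XOR of data positions {9,10,11,12,13,14,15} = 1⊕1⊕1⊕1⊕1⊕0⊕0 = 1
Parity bits p1,p2,p4,p8 = 0011

0011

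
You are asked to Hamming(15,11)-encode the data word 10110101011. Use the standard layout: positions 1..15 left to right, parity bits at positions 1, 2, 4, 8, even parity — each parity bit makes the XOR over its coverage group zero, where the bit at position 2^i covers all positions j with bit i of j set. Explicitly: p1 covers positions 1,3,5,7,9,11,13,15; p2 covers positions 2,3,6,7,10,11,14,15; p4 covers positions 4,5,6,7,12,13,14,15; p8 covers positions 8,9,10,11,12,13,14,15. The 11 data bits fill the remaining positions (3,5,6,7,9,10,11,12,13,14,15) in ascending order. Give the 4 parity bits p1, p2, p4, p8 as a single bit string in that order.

1010

Place data bits at non-power-of-two positions: b3=1, b5=0, b6=1, b7=1, b9=0, b10=1, b11=0, b12=1, b13=0, b14=1, b15=1.
p1 = XOR of data positions {3,5,7,9,11,13,15} = 1⊕0⊕1⊕0⊕0⊕0⊕1 = 1
p2 = XOR of data positions {3,6,7,10,11,14,15} = 1⊕1⊕1⊕1⊕0⊕1⊕1 = 0
p4 = XOR of data positions {5,6,7,12,13,14,15} = 0⊕1⊕1⊕1⊕0⊕1⊕1 = 1
p8 = XOR of data positions {9,10,11,12,13,14,15} = 0⊕1⊕0⊕1⊕0⊕1⊕1 = 0
Parity bits p1,p2,p4,p8 = 1010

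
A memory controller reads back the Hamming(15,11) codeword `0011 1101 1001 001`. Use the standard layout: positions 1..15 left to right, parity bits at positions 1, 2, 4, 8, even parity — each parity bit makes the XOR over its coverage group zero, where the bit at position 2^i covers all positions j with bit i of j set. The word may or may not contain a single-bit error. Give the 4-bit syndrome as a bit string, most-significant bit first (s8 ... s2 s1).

0110

s1: b1⊕b3⊕b5⊕b7⊕b9⊕b11⊕b13⊕b15 = 0⊕1⊕1⊕0⊕1⊕0⊕0⊕1 = 0
s2: b2⊕b3⊕b6⊕b7⊕b10⊕b11⊕b14⊕b15 = 0⊕1⊕1⊕0⊕0⊕0⊕0⊕1 = 1
s4: b4⊕b5⊕b6⊕b7⊕b12⊕b13⊕b14⊕b15 = 1⊕1⊕1⊕0⊕1⊕0⊕0⊕1 = 1
s8: b8⊕b9⊕b10⊕b11⊕b12⊕b13⊕b14⊕b15 = 1⊕1⊕0⊕0⊕1⊕0⊕0⊕1 = 0
Syndrome (s8...s1) = 0110 → position 6.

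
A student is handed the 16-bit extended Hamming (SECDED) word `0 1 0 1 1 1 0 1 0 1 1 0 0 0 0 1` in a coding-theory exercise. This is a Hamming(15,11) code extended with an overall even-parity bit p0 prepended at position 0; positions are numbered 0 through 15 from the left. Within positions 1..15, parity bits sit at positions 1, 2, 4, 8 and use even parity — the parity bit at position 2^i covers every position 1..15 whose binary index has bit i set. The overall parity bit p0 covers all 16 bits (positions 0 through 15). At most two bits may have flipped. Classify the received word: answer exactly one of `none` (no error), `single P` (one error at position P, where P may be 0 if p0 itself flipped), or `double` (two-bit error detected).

double

s1: b1⊕b3⊕b5⊕b7⊕b9⊕b11⊕b13⊕b15 = 1⊕1⊕1⊕1⊕1⊕0⊕0⊕1 = 0
s2: b2⊕b3⊕b6⊕b7⊕b10⊕b11⊕b14⊕b15 = 0⊕1⊕0⊕1⊕1⊕0⊕0⊕1 = 0
s4: b4⊕b5⊕b6⊕b7⊕b12⊕b13⊕b14⊕b15 = 1⊕1⊕0⊕1⊕0⊕0⊕0⊕1 = 0
s8: b8⊕b9⊕b10⊕b11⊕b12⊕b13⊕b14⊕b15 = 0⊕1⊕1⊕0⊕0⊕0⊕0⊕1 = 1
Syndrome (s8...s1) = 1000 → position 8.
Overall parity (XOR of all 16 bits, including p0): 0⊕1⊕0⊕1⊕1⊕1⊕0⊕1⊕0⊕1⊕1⊕0⊕0⊕0⊕0⊕1 = 0
Overall=0, syndrome position=8 → double-bit error detected (uncorrectable).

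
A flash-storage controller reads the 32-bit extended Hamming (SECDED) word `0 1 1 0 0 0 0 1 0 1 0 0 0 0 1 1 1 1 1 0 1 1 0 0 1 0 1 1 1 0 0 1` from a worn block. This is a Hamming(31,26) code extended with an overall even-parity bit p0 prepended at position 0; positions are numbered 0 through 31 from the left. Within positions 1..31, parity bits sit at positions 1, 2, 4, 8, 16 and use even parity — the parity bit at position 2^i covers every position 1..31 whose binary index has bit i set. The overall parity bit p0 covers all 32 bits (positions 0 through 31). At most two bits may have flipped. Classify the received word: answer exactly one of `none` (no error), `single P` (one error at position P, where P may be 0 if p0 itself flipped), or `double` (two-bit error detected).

s1: b1⊕b3⊕b5⊕b7⊕b9⊕b11⊕b13⊕b15⊕b17⊕b19⊕b21⊕b23⊕b25⊕b27⊕b29⊕b31 = 1⊕0⊕0⊕1⊕1⊕0⊕0⊕1⊕1⊕0⊕1⊕0⊕0⊕1⊕0⊕1 = 0
s2: b2⊕b3⊕b6⊕b7⊕b10⊕b11⊕b14⊕b15⊕b18⊕b19⊕b22⊕b23⊕b26⊕b27⊕b30⊕b31 = 1⊕0⊕0⊕1⊕0⊕0⊕1⊕1⊕1⊕0⊕0⊕0⊕1⊕1⊕0⊕1 = 0
s4: b4⊕b5⊕b6⊕b7⊕b12⊕b13⊕b14⊕b15⊕b20⊕b21⊕b22⊕b23⊕b28⊕b29⊕b30⊕b31 = 0⊕0⊕0⊕1⊕0⊕0⊕1⊕1⊕1⊕1⊕0⊕0⊕1⊕0⊕0⊕1 = 1
s8: b8⊕b9⊕b10⊕b11⊕b12⊕b13⊕b14⊕b15⊕b24⊕b25⊕b26⊕b27⊕b28⊕b29⊕b30⊕b31 = 0⊕1⊕0⊕0⊕0⊕0⊕1⊕1⊕1⊕0⊕1⊕1⊕1⊕0⊕0⊕1 = 0
s16: b16⊕b17⊕b18⊕b19⊕b20⊕b21⊕b22⊕b23⊕b24⊕b25⊕b26⊕b27⊕b28⊕b29⊕b30⊕b31 = 1⊕1⊕1⊕0⊕1⊕1⊕0⊕0⊕1⊕0⊕1⊕1⊕1⊕0⊕0⊕1 = 0
Syndrome (s16...s1) = 00100 → position 4.
Overall parity (XOR of all 32 bits, including p0): 0⊕1⊕1⊕0⊕0⊕0⊕0⊕1⊕0⊕1⊕0⊕0⊕0⊕0⊕1⊕1⊕1⊕1⊕1⊕0⊕1⊕1⊕0⊕0⊕1⊕0⊕1⊕1⊕1⊕0⊕0⊕1 = 0
Overall=0, syndrome position=4 → double-bit error detected (uncorrectable).

double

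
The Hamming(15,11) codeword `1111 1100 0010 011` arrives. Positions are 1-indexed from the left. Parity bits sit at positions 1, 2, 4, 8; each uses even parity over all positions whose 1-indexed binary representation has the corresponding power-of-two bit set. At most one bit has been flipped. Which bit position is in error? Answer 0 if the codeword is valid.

13

s1: b1⊕b3⊕b5⊕b7⊕b9⊕b11⊕b13⊕b15 = 1⊕1⊕1⊕0⊕0⊕1⊕0⊕1 = 1
s2: b2⊕b3⊕b6⊕b7⊕b10⊕b11⊕b14⊕b15 = 1⊕1⊕1⊕0⊕0⊕1⊕1⊕1 = 0
s4: b4⊕b5⊕b6⊕b7⊕b12⊕b13⊕b14⊕b15 = 1⊕1⊕1⊕0⊕0⊕0⊕1⊕1 = 1
s8: b8⊕b9⊕b10⊕b11⊕b12⊕b13⊕b14⊕b15 = 0⊕0⊕0⊕1⊕0⊕0⊕1⊕1 = 1
Syndrome (s8...s1) = 1101 → position 13.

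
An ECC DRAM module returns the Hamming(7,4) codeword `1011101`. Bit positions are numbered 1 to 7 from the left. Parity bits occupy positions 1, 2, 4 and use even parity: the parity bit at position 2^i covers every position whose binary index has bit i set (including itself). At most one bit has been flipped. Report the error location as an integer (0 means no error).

s1: b1⊕b3⊕b5⊕b7 = 1⊕1⊕1⊕1 = 0
s2: b2⊕b3⊕b6⊕b7 = 0⊕1⊕0⊕1 = 0
s4: b4⊕b5⊕b6⊕b7 = 1⊕1⊕0⊕1 = 1
Syndrome (s4...s1) = 100 → position 4.

4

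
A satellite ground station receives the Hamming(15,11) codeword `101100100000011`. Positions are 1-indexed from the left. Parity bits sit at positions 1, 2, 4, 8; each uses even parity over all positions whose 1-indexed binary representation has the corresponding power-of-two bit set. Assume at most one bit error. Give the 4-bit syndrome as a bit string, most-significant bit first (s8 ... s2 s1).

0000

s1: b1⊕b3⊕b5⊕b7⊕b9⊕b11⊕b13⊕b15 = 1⊕1⊕0⊕1⊕0⊕0⊕0⊕1 = 0
s2: b2⊕b3⊕b6⊕b7⊕b10⊕b11⊕b14⊕b15 = 0⊕1⊕0⊕1⊕0⊕0⊕1⊕1 = 0
s4: b4⊕b5⊕b6⊕b7⊕b12⊕b13⊕b14⊕b15 = 1⊕0⊕0⊕1⊕0⊕0⊕1⊕1 = 0
s8: b8⊕b9⊕b10⊕b11⊕b12⊕b13⊕b14⊕b15 = 0⊕0⊕0⊕0⊕0⊕0⊕1⊕1 = 0
Syndrome (s8...s1) = 0000 → position 0 (no error).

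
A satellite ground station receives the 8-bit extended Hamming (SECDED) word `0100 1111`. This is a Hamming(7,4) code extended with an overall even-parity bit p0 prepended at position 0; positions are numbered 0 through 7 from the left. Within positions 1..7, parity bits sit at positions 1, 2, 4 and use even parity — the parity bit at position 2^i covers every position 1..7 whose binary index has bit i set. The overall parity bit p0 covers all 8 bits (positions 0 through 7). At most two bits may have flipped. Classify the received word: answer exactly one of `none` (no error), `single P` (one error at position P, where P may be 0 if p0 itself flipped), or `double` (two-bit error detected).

s1: b1⊕b3⊕b5⊕b7 = 1⊕0⊕1⊕1 = 1
s2: b2⊕b3⊕b6⊕b7 = 0⊕0⊕1⊕1 = 0
s4: b4⊕b5⊕b6⊕b7 = 1⊕1⊕1⊕1 = 0
Syndrome (s4...s1) = 001 → position 1.
Overall parity (XOR of all 8 bits, including p0): 0⊕1⊕0⊕0⊕1⊕1⊕1⊕1 = 1
Overall=1, syndrome position=1 → single-bit error at position 1.

single 1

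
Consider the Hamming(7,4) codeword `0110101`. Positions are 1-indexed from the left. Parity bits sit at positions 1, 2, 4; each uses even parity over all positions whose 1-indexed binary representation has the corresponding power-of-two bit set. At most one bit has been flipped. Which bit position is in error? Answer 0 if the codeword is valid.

3

s1: b1⊕b3⊕b5⊕b7 = 0⊕1⊕1⊕1 = 1
s2: b2⊕b3⊕b6⊕b7 = 1⊕1⊕0⊕1 = 1
s4: b4⊕b5⊕b6⊕b7 = 0⊕1⊕0⊕1 = 0
Syndrome (s4...s1) = 011 → position 3.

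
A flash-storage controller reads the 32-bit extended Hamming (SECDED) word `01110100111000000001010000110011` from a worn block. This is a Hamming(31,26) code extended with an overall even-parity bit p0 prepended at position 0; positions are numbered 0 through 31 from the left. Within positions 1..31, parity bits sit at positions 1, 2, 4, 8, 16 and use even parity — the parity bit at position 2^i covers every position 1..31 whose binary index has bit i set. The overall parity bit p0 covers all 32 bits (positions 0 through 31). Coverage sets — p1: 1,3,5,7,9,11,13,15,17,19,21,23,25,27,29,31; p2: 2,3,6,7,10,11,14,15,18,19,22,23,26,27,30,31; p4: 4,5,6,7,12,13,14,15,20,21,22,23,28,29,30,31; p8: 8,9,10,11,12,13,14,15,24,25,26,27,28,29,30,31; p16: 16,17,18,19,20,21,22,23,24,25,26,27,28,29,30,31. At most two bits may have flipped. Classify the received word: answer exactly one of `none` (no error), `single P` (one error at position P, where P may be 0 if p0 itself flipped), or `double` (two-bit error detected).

single 8

s1: b1⊕b3⊕b5⊕b7⊕b9⊕b11⊕b13⊕b15⊕b17⊕b19⊕b21⊕b23⊕b25⊕b27⊕b29⊕b31 = 1⊕1⊕1⊕0⊕1⊕0⊕0⊕0⊕0⊕1⊕1⊕0⊕0⊕1⊕0⊕1 = 0
s2: b2⊕b3⊕b6⊕b7⊕b10⊕b11⊕b14⊕b15⊕b18⊕b19⊕b22⊕b23⊕b26⊕b27⊕b30⊕b31 = 1⊕1⊕0⊕0⊕1⊕0⊕0⊕0⊕0⊕1⊕0⊕0⊕1⊕1⊕1⊕1 = 0
s4: b4⊕b5⊕b6⊕b7⊕b12⊕b13⊕b14⊕b15⊕b20⊕b21⊕b22⊕b23⊕b28⊕b29⊕b30⊕b31 = 0⊕1⊕0⊕0⊕0⊕0⊕0⊕0⊕0⊕1⊕0⊕0⊕0⊕0⊕1⊕1 = 0
s8: b8⊕b9⊕b10⊕b11⊕b12⊕b13⊕b14⊕b15⊕b24⊕b25⊕b26⊕b27⊕b28⊕b29⊕b30⊕b31 = 1⊕1⊕1⊕0⊕0⊕0⊕0⊕0⊕0⊕0⊕1⊕1⊕0⊕0⊕1⊕1 = 1
s16: b16⊕b17⊕b18⊕b19⊕b20⊕b21⊕b22⊕b23⊕b24⊕b25⊕b26⊕b27⊕b28⊕b29⊕b30⊕b31 = 0⊕0⊕0⊕1⊕0⊕1⊕0⊕0⊕0⊕0⊕1⊕1⊕0⊕0⊕1⊕1 = 0
Syndrome (s16...s1) = 01000 → position 8.
Overall parity (XOR of all 32 bits, including p0): 0⊕1⊕1⊕1⊕0⊕1⊕0⊕0⊕1⊕1⊕1⊕0⊕0⊕0⊕0⊕0⊕0⊕0⊕0⊕1⊕0⊕1⊕0⊕0⊕0⊕0⊕1⊕1⊕0⊕0⊕1⊕1 = 1
Overall=1, syndrome position=8 → single-bit error at position 8.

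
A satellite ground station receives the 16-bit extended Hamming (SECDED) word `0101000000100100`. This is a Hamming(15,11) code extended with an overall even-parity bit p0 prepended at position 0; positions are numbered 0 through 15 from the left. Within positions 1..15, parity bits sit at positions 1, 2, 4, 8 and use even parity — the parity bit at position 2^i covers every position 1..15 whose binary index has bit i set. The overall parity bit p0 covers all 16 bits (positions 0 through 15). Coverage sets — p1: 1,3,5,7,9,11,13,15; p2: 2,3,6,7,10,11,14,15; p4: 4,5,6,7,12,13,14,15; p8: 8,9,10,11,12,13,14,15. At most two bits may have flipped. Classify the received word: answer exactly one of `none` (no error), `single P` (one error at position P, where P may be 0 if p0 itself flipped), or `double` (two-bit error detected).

double

s1: b1⊕b3⊕b5⊕b7⊕b9⊕b11⊕b13⊕b15 = 1⊕1⊕0⊕0⊕0⊕0⊕1⊕0 = 1
s2: b2⊕b3⊕b6⊕b7⊕b10⊕b11⊕b14⊕b15 = 0⊕1⊕0⊕0⊕1⊕0⊕0⊕0 = 0
s4: b4⊕b5⊕b6⊕b7⊕b12⊕b13⊕b14⊕b15 = 0⊕0⊕0⊕0⊕0⊕1⊕0⊕0 = 1
s8: b8⊕b9⊕b10⊕b11⊕b12⊕b13⊕b14⊕b15 = 0⊕0⊕1⊕0⊕0⊕1⊕0⊕0 = 0
Syndrome (s8...s1) = 0101 → position 5.
Overall parity (XOR of all 16 bits, including p0): 0⊕1⊕0⊕1⊕0⊕0⊕0⊕0⊕0⊕0⊕1⊕0⊕0⊕1⊕0⊕0 = 0
Overall=0, syndrome position=5 → double-bit error detected (uncorrectable).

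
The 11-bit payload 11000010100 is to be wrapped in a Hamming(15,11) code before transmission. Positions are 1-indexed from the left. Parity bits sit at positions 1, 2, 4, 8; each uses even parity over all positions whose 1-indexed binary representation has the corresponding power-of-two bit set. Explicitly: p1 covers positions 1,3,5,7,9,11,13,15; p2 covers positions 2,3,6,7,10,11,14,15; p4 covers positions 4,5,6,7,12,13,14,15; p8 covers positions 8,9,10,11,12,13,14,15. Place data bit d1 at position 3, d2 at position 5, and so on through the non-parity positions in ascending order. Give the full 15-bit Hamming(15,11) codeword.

001010000010100

Place data bits at non-power-of-two positions: b3=1, b5=1, b6=0, b7=0, b9=0, b10=0, b11=1, b12=0, b13=1, b14=0, b15=0.
p1 = XOR of data positions {3,5,7,9,11,13,15} = 1⊕1⊕0⊕0⊕1⊕1⊕0 = 0
p2 = XOR of data positions {3,6,7,10,11,14,15} = 1⊕0⊕0⊕0⊕1⊕0⊕0 = 0
p4 = XOR of data positions {5,6,7,12,13,14,15} = 1⊕0⊕0⊕0⊕1⊕0⊕0 = 0
p8 = XOR of data positions {9,10,11,12,13,14,15} = 0⊕0⊕1⊕0⊕1⊕0⊕0 = 0
Codeword b1..b15 = 001010000010100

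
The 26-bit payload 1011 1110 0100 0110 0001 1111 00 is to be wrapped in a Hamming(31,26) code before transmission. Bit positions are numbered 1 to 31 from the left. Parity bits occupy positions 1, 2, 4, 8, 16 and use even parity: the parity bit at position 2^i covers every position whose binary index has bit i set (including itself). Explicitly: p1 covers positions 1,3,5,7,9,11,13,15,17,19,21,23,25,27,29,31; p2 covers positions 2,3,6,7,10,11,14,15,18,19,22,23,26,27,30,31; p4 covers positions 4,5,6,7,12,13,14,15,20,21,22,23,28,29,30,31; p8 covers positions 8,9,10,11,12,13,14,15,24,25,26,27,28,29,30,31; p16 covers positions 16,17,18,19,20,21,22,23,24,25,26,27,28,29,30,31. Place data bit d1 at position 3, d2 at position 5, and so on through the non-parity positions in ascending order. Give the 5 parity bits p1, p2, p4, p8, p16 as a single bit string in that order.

01011

Place data bits at non-power-of-two positions: b3=1, b5=0, b6=1, b7=1, b9=1, b10=1, b11=1, b12=0, b13=0, b14=1, b15=0, b17=0, b18=0, b19=1, b20=1, b21=0, b22=0, b23=0, b24=0, b25=1, b26=1, b27=1, b28=1, b29=1, b30=0, b31=0.
p1 = XOR of data positions {3,5,7,9,11,13,15,17,19,21,23,25,27,29,31} = 1⊕0⊕1⊕1⊕1⊕0⊕0⊕0⊕1⊕0⊕0⊕1⊕1⊕1⊕0 = 0
p2 = XOR of data positions {3,6,7,10,11,14,15,18,19,22,23,26,27,30,31} = 1⊕1⊕1⊕1⊕1⊕1⊕0⊕0⊕1⊕0⊕0⊕1⊕1⊕0⊕0 = 1
p4 = XOR of data positions {5,6,7,12,13,14,15,20,21,22,23,28,29,30,31} = 0⊕1⊕1⊕0⊕0⊕1⊕0⊕1⊕0⊕0⊕0⊕1⊕1⊕0⊕0 = 0
p8 = XOR of data positions {9,10,11,12,13,14,15,24,25,26,27,28,29,30,31} = 1⊕1⊕1⊕0⊕0⊕1⊕0⊕0⊕1⊕1⊕1⊕1⊕1⊕0⊕0 = 1
p16 = XOR of data positions {17,18,19,20,21,22,23,24,25,26,27,28,29,30,31} = 0⊕0⊕1⊕1⊕0⊕0⊕0⊕0⊕1⊕1⊕1⊕1⊕1⊕0⊕0 = 1
Parity bits p1,p2,p4,p8,p16 = 01011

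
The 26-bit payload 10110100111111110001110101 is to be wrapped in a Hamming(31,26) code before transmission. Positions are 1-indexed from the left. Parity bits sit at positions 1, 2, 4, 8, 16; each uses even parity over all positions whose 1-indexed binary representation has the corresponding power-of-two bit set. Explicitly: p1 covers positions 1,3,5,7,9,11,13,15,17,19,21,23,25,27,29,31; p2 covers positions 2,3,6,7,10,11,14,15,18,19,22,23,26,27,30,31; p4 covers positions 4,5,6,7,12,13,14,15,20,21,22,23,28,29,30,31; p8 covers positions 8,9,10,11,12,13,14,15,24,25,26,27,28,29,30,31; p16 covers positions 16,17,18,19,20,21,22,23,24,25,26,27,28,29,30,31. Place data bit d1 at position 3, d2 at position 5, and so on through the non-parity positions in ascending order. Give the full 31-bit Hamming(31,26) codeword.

1111011101001110111110001110101

Place data bits at non-power-of-two positions: b3=1, b5=0, b6=1, b7=1, b9=0, b10=1, b11=0, b12=0, b13=1, b14=1, b15=1, b17=1, b18=1, b19=1, b20=1, b21=1, b22=0, b23=0, b24=0, b25=1, b26=1, b27=1, b28=0, b29=1, b30=0, b31=1.
p1 = XOR of data positions {3,5,7,9,11,13,15,17,19,21,23,25,27,29,31} = 1⊕0⊕1⊕0⊕0⊕1⊕1⊕1⊕1⊕1⊕0⊕1⊕1⊕1⊕1 = 1
p2 = XOR of data positions {3,6,7,10,11,14,15,18,19,22,23,26,27,30,31} = 1⊕1⊕1⊕1⊕0⊕1⊕1⊕1⊕1⊕0⊕0⊕1⊕1⊕0⊕1 = 1
p4 = XOR of data positions {5,6,7,12,13,14,15,20,21,22,23,28,29,30,31} = 0⊕1⊕1⊕0⊕1⊕1⊕1⊕1⊕1⊕0⊕0⊕0⊕1⊕0⊕1 = 1
p8 = XOR of data positions {9,10,11,12,13,14,15,24,25,26,27,28,29,30,31} = 0⊕1⊕0⊕0⊕1⊕1⊕1⊕0⊕1⊕1⊕1⊕0⊕1⊕0⊕1 = 1
p16 = XOR of data positions {17,18,19,20,21,22,23,24,25,26,27,28,29,30,31} = 1⊕1⊕1⊕1⊕1⊕0⊕0⊕0⊕1⊕1⊕1⊕0⊕1⊕0⊕1 = 0
Codeword b1..b31 = 1111011101001110111110001110101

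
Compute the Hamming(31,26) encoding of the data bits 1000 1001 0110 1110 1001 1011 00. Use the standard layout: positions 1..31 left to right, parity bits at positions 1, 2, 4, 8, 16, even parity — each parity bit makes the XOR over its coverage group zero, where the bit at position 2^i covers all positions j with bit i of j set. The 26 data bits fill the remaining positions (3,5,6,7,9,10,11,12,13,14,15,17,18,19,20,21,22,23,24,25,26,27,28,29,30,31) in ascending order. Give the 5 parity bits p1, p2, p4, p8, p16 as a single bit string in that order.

01100

Place data bits at non-power-of-two positions: b3=1, b5=0, b6=0, b7=0, b9=1, b10=0, b11=0, b12=1, b13=0, b14=1, b15=1, b17=0, b18=1, b19=1, b20=1, b21=0, b22=1, b23=0, b24=0, b25=1, b26=1, b27=0, b28=1, b29=1, b30=0, b31=0.
p1 = XOR of data positions {3,5,7,9,11,13,15,17,19,21,23,25,27,29,31} = 1⊕0⊕0⊕1⊕0⊕0⊕1⊕0⊕1⊕0⊕0⊕1⊕0⊕1⊕0 = 0
p2 = XOR of data positions {3,6,7,10,11,14,15,18,19,22,23,26,27,30,31} = 1⊕0⊕0⊕0⊕0⊕1⊕1⊕1⊕1⊕1⊕0⊕1⊕0⊕0⊕0 = 1
p4 = XOR of data positions {5,6,7,12,13,14,15,20,21,22,23,28,29,30,31} = 0⊕0⊕0⊕1⊕0⊕1⊕1⊕1⊕0⊕1⊕0⊕1⊕1⊕0⊕0 = 1
p8 = XOR of data positions {9,10,11,12,13,14,15,24,25,26,27,28,29,30,31} = 1⊕0⊕0⊕1⊕0⊕1⊕1⊕0⊕1⊕1⊕0⊕1⊕1⊕0⊕0 = 0
p16 = XOR of data positions {17,18,19,20,21,22,23,24,25,26,27,28,29,30,31} = 0⊕1⊕1⊕1⊕0⊕1⊕0⊕0⊕1⊕1⊕0⊕1⊕1⊕0⊕0 = 0
Parity bits p1,p2,p4,p8,p16 = 01100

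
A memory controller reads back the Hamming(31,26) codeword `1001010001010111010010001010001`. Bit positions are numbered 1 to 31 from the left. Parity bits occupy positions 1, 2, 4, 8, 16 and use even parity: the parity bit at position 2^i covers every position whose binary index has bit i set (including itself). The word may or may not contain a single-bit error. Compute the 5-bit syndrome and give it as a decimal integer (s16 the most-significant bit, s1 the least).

s1: b1⊕b3⊕b5⊕b7⊕b9⊕b11⊕b13⊕b15⊕b17⊕b19⊕b21⊕b23⊕b25⊕b27⊕b29⊕b31 = 1⊕0⊕0⊕0⊕0⊕0⊕0⊕1⊕0⊕0⊕1⊕0⊕1⊕1⊕0⊕1 = 0
s2: b2⊕b3⊕b6⊕b7⊕b10⊕b11⊕b14⊕b15⊕b18⊕b19⊕b22⊕b23⊕b26⊕b27⊕b30⊕b31 = 0⊕0⊕1⊕0⊕1⊕0⊕1⊕1⊕1⊕0⊕0⊕0⊕0⊕1⊕0⊕1 = 1
s4: b4⊕b5⊕b6⊕b7⊕b12⊕b13⊕b14⊕b15⊕b20⊕b21⊕b22⊕b23⊕b28⊕b29⊕b30⊕b31 = 1⊕0⊕1⊕0⊕1⊕0⊕1⊕1⊕0⊕1⊕0⊕0⊕0⊕0⊕0⊕1 = 1
s8: b8⊕b9⊕b10⊕b11⊕b12⊕b13⊕b14⊕b15⊕b24⊕b25⊕b26⊕b27⊕b28⊕b29⊕b30⊕b31 = 0⊕0⊕1⊕0⊕1⊕0⊕1⊕1⊕0⊕1⊕0⊕1⊕0⊕0⊕0⊕1 = 1
s16: b16⊕b17⊕b18⊕b19⊕b20⊕b21⊕b22⊕b23⊕b24⊕b25⊕b26⊕b27⊕b28⊕b29⊕b30⊕b31 = 1⊕0⊕1⊕0⊕0⊕1⊕0⊕0⊕0⊕1⊕0⊕1⊕0⊕0⊕0⊕1 = 0
Syndrome (s16...s1) = 01110 → position 14.

14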